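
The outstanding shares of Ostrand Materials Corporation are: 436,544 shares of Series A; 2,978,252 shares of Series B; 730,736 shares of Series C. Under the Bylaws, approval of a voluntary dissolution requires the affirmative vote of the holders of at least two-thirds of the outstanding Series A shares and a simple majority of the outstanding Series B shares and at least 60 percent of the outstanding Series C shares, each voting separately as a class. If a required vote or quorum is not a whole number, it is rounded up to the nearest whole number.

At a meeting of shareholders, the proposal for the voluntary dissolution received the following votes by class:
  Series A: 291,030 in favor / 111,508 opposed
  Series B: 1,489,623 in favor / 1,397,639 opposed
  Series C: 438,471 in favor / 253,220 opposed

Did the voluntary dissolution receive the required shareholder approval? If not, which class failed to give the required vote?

Approved — every class gave the required vote.

Series A: 2/3 of 436544 = 291029.33, rounded up to 291030; 291,030 required, 291,030 in favor — approved.
Series B: a majority of 2978252 is 1489127; 1,489,127 required, 1,489,623 in favor — approved.
Series C: 3/5 of 730736 = 438441.60, rounded up to 438442; 438,442 required, 438,471 in favor — approved.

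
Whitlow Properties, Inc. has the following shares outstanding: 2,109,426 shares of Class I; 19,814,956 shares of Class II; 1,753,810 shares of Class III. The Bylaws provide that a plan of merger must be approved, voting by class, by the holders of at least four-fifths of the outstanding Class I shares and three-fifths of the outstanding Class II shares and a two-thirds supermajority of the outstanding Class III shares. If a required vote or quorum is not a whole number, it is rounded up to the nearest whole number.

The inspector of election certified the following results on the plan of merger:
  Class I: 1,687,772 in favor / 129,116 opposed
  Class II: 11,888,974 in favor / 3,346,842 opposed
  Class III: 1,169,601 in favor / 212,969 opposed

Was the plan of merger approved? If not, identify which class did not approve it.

Class I: 4/5 of 2109426 = 1687540.80, rounded up to 1687541; 1,687,541 required, 1,687,772 in favor — approved.
Class II: 3/5 of 19814956 = 11888973.60, rounded up to 11888974; 11,888,974 required, 11,888,974 in favor — approved.
Class III: 2/3 of 1753810 = 1169206.67, rounded up to 1169207; 1,169,207 required, 1,169,601 in favor — approved.

Approved — every class gave the required vote.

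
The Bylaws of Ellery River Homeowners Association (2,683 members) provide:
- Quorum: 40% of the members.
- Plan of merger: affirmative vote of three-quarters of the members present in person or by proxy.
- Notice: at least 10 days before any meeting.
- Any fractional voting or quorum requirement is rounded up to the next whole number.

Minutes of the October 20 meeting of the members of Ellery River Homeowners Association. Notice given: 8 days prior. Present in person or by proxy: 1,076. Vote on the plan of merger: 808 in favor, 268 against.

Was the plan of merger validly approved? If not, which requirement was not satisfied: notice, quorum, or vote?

Invalid — notice requirement not satisfied.

Notice: 8 days given; 10 required. Not satisfied.
Quorum: 40% of 2,683 = 1,073.20, rounded up to 1,074; 1,076 present. Satisfied.
Vote: requires three-fourths of those present (1,076); 3/4 of 1076 = 807, so 807 needed; 808 in favor. Satisfied.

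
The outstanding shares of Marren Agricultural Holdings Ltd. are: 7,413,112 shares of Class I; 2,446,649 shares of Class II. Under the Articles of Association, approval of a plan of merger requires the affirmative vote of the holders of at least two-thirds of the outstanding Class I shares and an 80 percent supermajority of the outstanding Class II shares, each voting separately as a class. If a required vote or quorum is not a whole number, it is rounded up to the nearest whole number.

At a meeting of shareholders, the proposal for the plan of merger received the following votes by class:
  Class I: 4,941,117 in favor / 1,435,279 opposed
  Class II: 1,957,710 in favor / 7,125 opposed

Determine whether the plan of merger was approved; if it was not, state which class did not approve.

Not approved — the Class I shares did not give the required vote.

Class I: 2/3 of 7413112 = 4942074.67, rounded up to 4942075; 4,942,075 required, 4,941,117 in favor — not approved.
Class II: 4/5 of 2446649 = 1957319.20, rounded up to 1957320; 1,957,320 required, 1,957,710 in favor — approved.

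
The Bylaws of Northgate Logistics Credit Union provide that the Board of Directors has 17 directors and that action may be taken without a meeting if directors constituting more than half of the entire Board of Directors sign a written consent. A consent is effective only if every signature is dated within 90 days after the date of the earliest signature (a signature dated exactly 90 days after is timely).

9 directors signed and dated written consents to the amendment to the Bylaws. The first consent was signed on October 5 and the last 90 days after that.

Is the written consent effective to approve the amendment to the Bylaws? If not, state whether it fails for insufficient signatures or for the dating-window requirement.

Signatures required: more than half of 17 — a majority of 17 is 9, so 9 needed; 9 signed. Sufficient.
Dating window: the latest signature is 90 days after the earliest; the limit is 90 days. Within the window.

Effective — both the signature and dating-window requirements are satisfied.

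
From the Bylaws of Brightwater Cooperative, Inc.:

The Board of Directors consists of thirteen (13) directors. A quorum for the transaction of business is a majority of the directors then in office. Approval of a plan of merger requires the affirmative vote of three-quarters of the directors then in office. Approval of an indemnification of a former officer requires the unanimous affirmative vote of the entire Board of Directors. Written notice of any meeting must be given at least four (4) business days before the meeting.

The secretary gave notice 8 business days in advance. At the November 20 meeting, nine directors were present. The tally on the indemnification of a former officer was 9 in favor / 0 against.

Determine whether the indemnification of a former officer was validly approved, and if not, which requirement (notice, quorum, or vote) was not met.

Notice: 8 business days given; 4 required (8 ≥ 4). Satisfied.
Quorum: 9 present; quorum is 7. Satisfied.
Vote: the indemnification of a former officer requires the unanimous vote of the entire Board of Directors (13). Unanimous means all 13, so 13 affirmative votes are needed; 9 voted in favor. Not satisfied.

Invalid — vote requirement not satisfied.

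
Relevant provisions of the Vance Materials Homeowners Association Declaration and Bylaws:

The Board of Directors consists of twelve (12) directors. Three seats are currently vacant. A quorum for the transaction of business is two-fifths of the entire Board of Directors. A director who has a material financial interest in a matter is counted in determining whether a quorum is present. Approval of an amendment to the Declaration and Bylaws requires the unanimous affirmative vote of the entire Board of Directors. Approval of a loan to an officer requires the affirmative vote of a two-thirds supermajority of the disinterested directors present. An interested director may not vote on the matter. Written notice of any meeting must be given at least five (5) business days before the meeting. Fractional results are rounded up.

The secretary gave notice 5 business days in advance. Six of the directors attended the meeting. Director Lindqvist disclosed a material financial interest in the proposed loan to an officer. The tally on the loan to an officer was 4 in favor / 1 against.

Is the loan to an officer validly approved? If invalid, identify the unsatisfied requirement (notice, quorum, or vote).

Valid — all requirements satisfied.

Notice: 5 business days given; 5 required (5 ≥ 5). Satisfied.
Quorum: 6 present (interested directors count toward quorum); quorum is 5. Satisfied.
Vote: the loan to an officer requires two-thirds of the disinterested directors present (6 − 1 = 5). 2/3 of 5 = 3.33, rounded up to 4, so 4 affirmative votes are needed; 4 voted in favor. Satisfied.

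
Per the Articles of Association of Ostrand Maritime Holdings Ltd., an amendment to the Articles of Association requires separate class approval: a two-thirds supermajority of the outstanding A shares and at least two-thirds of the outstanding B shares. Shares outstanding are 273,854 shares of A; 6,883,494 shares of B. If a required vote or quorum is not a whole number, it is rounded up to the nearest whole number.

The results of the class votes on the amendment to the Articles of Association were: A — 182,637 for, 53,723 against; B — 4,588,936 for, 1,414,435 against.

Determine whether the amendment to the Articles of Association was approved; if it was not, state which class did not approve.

Not approved — the B shares did not give the required vote.

A: 2/3 of 273854 = 182569.33, rounded up to 182570; 182,570 required, 182,637 in favor — approved.
B: 2/3 of 6883494 = 4588996; 4,588,996 required, 4,588,936 in favor — not approved.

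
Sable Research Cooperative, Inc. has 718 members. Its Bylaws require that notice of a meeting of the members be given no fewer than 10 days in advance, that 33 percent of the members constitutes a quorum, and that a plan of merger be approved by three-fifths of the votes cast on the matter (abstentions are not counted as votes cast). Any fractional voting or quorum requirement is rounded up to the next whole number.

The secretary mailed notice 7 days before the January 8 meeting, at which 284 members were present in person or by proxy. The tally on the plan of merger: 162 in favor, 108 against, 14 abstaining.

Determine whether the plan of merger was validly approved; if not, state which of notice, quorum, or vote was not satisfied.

Invalid — notice requirement not satisfied.

Notice: 7 days given; 10 required. Not satisfied.
Quorum: 33% of 718 = 236.94, rounded up to 237; 284 present. Satisfied.
Vote: requires three-fifths of the votes cast (284 − 14 abstaining = 270); 3/5 of 270 = 162, so 162 needed; 162 in favor. Satisfied.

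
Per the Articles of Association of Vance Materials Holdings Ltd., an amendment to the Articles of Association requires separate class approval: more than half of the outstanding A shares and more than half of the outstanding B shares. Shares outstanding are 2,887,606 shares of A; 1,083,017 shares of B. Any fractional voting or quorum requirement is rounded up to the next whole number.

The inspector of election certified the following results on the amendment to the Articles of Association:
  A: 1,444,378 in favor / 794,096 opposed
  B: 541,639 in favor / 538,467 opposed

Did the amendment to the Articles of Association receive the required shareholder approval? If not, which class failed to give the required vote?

Approved — every class gave the required vote.

A: a majority of 2887606 is 1443804; 1,443,804 required, 1,444,378 in favor — approved.
B: a majority of 1083017 is 541509; 541,509 required, 541,639 in favor — approved.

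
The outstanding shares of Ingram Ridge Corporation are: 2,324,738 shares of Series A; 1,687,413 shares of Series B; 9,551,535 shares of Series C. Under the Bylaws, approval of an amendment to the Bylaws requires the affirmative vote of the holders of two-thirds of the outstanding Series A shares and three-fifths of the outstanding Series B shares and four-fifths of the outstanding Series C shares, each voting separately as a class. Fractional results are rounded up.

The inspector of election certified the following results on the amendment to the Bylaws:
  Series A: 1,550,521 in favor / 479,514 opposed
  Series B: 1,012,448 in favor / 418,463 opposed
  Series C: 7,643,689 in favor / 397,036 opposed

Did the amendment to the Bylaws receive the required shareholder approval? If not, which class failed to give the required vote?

Series A: 2/3 of 2324738 = 1549825.33, rounded up to 1549826; 1,549,826 required, 1,550,521 in favor — approved.
Series B: 3/5 of 1687413 = 1012447.80, rounded up to 1012448; 1,012,448 required, 1,012,448 in favor — approved.
Series C: 4/5 of 9551535 = 7641228; 7,641,228 required, 7,643,689 in favor — approved.

Approved — every class gave the required vote.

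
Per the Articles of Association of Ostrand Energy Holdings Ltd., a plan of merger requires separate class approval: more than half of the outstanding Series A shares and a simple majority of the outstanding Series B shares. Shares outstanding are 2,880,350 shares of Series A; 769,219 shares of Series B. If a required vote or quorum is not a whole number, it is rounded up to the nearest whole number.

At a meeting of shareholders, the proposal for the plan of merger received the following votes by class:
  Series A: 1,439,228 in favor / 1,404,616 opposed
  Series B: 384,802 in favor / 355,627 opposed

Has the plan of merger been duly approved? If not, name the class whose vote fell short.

Series A: a majority of 2880350 is 1440176; 1,440,176 required, 1,439,228 in favor — not approved.
Series B: a majority of 769219 is 384610; 384,610 required, 384,802 in favor — approved.

Not approved — the Series A shares did not give the required vote.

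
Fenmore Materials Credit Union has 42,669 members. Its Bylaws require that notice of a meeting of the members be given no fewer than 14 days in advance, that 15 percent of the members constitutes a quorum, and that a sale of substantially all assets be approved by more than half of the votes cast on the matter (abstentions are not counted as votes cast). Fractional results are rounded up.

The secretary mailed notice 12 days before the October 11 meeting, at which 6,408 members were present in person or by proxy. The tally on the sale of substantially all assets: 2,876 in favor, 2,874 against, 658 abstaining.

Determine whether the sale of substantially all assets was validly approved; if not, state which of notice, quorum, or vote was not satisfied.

Invalid — notice requirement not satisfied.

Notice: 12 days given; 14 required. Not satisfied.
Quorum: 15% of 42,669 = 6,400.35, rounded up to 6,401; 6,408 present. Satisfied.
Vote: requires a majority of the votes cast (6,408 − 658 abstaining = 5,750); a majority of 5750 is 2876, so 2,876 needed; 2,876 in favor. Satisfied.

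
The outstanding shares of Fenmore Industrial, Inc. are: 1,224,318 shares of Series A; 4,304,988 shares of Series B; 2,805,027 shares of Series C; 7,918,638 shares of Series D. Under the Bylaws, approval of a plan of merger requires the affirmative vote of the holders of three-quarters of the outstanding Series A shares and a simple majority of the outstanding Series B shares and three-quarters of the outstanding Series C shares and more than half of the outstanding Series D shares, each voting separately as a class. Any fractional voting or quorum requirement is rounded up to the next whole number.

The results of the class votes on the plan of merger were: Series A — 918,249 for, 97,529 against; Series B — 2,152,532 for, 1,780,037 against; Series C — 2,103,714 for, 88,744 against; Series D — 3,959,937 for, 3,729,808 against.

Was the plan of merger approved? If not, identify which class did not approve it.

Series A: 3/4 of 1224318 = 918238.50, rounded up to 918239; 918,239 required, 918,249 in favor — approved.
Series B: a majority of 4304988 is 2152495; 2,152,495 required, 2,152,532 in favor — approved.
Series C: 3/4 of 2805027 = 2103770.25, rounded up to 2103771; 2,103,771 required, 2,103,714 in favor — not approved.
Series D: a majority of 7918638 is 3959320; 3,959,320 required, 3,959,937 in favor — approved.

Not approved — the Series C shares did not give the required vote.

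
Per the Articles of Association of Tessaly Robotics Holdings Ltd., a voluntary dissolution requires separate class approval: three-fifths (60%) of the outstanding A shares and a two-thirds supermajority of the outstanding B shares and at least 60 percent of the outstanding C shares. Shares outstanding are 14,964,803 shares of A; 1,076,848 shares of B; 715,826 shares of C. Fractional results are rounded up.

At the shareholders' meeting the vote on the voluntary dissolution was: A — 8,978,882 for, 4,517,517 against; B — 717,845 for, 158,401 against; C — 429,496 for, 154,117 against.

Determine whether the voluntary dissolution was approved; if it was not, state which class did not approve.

A: 3/5 of 14964803 = 8978881.80, rounded up to 8978882; 8,978,882 required, 8,978,882 in favor — approved.
B: 2/3 of 1076848 = 717898.67, rounded up to 717899; 717,899 required, 717,845 in favor — not approved.
C: 3/5 of 715826 = 429495.60, rounded up to 429496; 429,496 required, 429,496 in favor — approved.

Not approved — the B shares did not give the required vote.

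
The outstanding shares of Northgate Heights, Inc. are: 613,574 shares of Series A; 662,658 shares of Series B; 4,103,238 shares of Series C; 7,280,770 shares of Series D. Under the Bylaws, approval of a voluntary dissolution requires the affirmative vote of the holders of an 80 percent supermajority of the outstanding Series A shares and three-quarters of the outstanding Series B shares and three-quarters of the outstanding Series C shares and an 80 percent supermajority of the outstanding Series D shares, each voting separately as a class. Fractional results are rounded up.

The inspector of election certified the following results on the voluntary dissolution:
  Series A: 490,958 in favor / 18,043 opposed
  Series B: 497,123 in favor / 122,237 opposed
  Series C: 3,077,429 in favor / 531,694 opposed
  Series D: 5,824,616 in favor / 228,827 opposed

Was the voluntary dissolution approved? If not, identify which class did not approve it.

Series A: 4/5 of 613574 = 490859.20, rounded up to 490860; 490,860 required, 490,958 in favor — approved.
Series B: 3/4 of 662658 = 496993.50, rounded up to 496994; 496,994 required, 497,123 in favor — approved.
Series C: 3/4 of 4103238 = 3077428.50, rounded up to 3077429; 3,077,429 required, 3,077,429 in favor — approved.
Series D: 4/5 of 7280770 = 5824616; 5,824,616 required, 5,824,616 in favor — approved.

Approved — every class gave the required vote.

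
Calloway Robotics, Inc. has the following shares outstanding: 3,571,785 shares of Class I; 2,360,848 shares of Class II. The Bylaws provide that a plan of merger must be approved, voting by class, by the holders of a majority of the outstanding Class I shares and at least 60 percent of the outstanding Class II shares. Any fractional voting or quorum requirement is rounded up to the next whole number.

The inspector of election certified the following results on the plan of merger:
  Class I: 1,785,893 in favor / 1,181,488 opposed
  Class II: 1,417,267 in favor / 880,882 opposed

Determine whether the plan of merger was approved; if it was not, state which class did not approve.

Approved — every class gave the required vote.

Class I: a majority of 3571785 is 1785893; 1,785,893 required, 1,785,893 in favor — approved.
Class II: 3/5 of 2360848 = 1416508.80, rounded up to 1416509; 1,416,509 required, 1,417,267 in favor — approved.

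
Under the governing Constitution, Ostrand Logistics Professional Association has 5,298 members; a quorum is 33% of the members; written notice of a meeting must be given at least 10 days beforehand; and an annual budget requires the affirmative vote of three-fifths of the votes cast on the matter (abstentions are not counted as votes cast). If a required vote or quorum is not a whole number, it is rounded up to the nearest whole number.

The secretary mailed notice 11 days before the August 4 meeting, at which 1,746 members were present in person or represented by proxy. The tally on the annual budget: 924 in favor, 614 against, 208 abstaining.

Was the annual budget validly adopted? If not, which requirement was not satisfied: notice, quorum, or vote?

Invalid — quorum requirement not satisfied.

Notice: 11 days given; 10 required. Satisfied.
Quorum: 33% of 5,298 = 1,748.34, rounded up to 1,749; 1,746 present. Not satisfied.
Vote: requires three-fifths of the votes cast (1,746 − 208 abstaining = 1,538); 3/5 of 1538 = 922.80, rounded up to 923, so 923 needed; 924 in favor. Satisfied.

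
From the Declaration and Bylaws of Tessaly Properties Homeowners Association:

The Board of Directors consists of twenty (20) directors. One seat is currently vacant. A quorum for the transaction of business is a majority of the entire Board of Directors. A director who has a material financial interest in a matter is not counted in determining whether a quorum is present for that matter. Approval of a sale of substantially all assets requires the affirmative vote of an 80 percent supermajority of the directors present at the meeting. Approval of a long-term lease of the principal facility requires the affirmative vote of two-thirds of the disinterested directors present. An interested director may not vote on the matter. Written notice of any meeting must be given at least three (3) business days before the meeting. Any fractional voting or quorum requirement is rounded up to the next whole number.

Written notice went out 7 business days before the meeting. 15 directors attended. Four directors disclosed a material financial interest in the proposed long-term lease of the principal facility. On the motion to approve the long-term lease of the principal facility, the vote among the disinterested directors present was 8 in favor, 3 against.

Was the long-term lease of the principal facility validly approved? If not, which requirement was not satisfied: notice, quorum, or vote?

Valid — all requirements satisfied.

Notice: 7 business days given; 3 required (7 ≥ 3). Satisfied.
Quorum: 15 present, but the 4 interested directors do not count, leaving 11. Quorum is 11. Satisfied.
Vote: the long-term lease of the principal facility requires two-thirds of the disinterested directors present (15 − 4 = 11). 2/3 of 11 = 7.33, rounded up to 8, so 8 affirmative votes are needed; 8 voted in favor. Satisfied.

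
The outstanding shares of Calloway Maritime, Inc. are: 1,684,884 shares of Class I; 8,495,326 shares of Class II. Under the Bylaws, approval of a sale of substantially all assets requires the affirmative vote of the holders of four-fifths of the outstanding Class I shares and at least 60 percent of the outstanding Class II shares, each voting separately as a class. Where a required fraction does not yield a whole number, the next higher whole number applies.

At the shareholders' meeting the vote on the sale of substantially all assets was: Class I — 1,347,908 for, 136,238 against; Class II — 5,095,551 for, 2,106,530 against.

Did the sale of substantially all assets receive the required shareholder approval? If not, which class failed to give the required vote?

Not approved — the Class II shares did not give the required vote.

Class I: 4/5 of 1684884 = 1347907.20, rounded up to 1347908; 1,347,908 required, 1,347,908 in favor — approved.
Class II: 3/5 of 8495326 = 5097195.60, rounded up to 5097196; 5,097,196 required, 5,095,551 in favor — not approved.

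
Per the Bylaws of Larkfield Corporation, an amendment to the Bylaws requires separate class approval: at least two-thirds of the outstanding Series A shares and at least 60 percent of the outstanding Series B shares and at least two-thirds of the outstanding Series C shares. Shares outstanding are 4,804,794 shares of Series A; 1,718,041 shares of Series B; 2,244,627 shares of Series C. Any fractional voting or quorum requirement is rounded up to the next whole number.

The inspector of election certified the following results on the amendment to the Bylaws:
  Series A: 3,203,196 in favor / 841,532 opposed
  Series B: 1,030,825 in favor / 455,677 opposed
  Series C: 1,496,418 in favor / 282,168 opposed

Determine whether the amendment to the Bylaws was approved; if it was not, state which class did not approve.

Series A: 2/3 of 4804794 = 3203196; 3,203,196 required, 3,203,196 in favor — approved.
Series B: 3/5 of 1718041 = 1030824.60, rounded up to 1030825; 1,030,825 required, 1,030,825 in favor — approved.
Series C: 2/3 of 2244627 = 1496418; 1,496,418 required, 1,496,418 in favor — approved.

Approved — every class gave the required vote.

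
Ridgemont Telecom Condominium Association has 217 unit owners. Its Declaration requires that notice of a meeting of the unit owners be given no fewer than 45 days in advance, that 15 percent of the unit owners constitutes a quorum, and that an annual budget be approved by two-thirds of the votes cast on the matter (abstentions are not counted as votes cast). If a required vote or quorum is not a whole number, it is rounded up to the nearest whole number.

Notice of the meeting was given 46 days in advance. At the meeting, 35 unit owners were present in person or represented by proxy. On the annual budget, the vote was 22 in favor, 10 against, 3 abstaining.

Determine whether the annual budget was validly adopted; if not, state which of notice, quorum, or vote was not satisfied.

Valid — all requirements satisfied.

Notice: 46 days given; 45 required. Satisfied.
Quorum: 15% of 217 = 32.55, rounded up to 33; 35 present. Satisfied.
Vote: requires two-thirds of the votes cast (35 − 3 abstaining = 32); 2/3 of 32 = 21.33, rounded up to 22, so 22 needed; 22 in favor. Satisfied.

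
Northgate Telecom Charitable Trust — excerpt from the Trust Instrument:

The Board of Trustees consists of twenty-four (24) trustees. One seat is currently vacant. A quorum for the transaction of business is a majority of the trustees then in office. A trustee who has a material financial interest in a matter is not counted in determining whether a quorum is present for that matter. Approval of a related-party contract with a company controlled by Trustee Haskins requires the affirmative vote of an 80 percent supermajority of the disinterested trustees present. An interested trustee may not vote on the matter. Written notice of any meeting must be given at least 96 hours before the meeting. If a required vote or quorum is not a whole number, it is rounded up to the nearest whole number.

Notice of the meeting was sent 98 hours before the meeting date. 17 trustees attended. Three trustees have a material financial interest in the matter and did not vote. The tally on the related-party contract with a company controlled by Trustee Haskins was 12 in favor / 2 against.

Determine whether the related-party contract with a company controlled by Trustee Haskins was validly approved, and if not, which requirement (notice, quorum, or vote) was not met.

Notice: 98 hours given; 96 required (98 ≥ 96). Satisfied.
Quorum: 17 present, but the 3 interested trustees do not count, leaving 14. Quorum is 12. Satisfied.
Vote: the related-party contract with a company controlled by Trustee Haskins requires four-fifths of the disinterested trustees present (17 − 3 = 14). 4/5 of 14 = 11.20, rounded up to 12, so 12 affirmative votes are needed; 12 voted in favor. Satisfied.

Valid — all requirements satisfied.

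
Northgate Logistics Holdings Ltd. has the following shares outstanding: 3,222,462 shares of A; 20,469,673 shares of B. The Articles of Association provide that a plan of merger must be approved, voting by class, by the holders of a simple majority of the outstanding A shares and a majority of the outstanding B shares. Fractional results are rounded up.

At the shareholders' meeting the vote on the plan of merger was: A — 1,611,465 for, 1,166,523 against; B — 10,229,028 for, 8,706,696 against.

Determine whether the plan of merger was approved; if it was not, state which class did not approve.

A: a majority of 3222462 is 1611232; 1,611,232 required, 1,611,465 in favor — approved.
B: a majority of 20469673 is 10234837; 10,234,837 required, 10,229,028 in favor — not approved.

Not approved — the B shares did not give the required vote.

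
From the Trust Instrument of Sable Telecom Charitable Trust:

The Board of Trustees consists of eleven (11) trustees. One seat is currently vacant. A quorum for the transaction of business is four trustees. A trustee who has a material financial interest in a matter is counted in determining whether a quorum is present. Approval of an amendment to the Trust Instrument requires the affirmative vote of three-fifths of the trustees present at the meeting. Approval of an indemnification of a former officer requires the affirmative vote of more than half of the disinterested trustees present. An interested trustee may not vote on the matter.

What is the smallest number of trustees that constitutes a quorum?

The quorum is fixed at 4.

4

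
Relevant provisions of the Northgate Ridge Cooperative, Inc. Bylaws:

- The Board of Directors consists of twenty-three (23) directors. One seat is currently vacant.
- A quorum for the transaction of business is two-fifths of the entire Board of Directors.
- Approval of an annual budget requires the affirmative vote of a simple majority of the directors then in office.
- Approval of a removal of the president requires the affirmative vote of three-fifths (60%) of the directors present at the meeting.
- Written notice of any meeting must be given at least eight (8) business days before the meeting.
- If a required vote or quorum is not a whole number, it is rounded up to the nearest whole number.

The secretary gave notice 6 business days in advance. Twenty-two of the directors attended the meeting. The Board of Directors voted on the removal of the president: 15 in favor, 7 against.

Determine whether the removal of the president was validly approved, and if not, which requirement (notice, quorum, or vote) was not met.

Invalid — notice requirement not satisfied.

Notice: 6 business days given; 8 required (6 < 8). Not satisfied.
Quorum: 22 present; quorum is 10. Satisfied.
Vote: the removal of the president requires three-fifths of the directors present (22). 3/5 of 22 = 13.20, rounded up to 14, so 14 affirmative votes are needed; 15 voted in favor. Satisfied.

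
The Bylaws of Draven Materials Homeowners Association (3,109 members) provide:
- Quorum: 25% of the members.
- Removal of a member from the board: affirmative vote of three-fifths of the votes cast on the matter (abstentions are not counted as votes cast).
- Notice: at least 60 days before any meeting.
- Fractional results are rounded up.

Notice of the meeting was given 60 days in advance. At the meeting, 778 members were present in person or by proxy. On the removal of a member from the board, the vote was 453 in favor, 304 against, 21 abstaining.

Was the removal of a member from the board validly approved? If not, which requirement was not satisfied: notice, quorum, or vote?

Invalid — vote requirement not satisfied.

Notice: 60 days given; 60 required. Satisfied.
Quorum: 25% of 3,109 = 777.25, rounded up to 778; 778 present. Satisfied.
Vote: requires three-fifths of the votes cast (778 − 21 abstaining = 757); 3/5 of 757 = 454.20, rounded up to 455, so 455 needed; 453 in favor. Not satisfied.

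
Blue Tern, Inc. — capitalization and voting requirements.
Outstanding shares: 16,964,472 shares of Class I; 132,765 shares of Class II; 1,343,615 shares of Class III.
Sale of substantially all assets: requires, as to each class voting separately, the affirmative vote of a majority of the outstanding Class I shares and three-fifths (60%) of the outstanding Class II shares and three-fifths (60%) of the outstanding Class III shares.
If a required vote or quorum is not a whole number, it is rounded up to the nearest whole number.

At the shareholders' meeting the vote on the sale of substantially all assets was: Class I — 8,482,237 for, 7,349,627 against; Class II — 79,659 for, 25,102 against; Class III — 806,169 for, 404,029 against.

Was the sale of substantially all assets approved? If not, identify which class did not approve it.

Approved — every class gave the required vote.

Class I: a majority of 16964472 is 8482237; 8,482,237 required, 8,482,237 in favor — approved.
Class II: 3/5 of 132765 = 79659; 79,659 required, 79,659 in favor — approved.
Class III: 3/5 of 1343615 = 806169; 806,169 required, 806,169 in favor — approved.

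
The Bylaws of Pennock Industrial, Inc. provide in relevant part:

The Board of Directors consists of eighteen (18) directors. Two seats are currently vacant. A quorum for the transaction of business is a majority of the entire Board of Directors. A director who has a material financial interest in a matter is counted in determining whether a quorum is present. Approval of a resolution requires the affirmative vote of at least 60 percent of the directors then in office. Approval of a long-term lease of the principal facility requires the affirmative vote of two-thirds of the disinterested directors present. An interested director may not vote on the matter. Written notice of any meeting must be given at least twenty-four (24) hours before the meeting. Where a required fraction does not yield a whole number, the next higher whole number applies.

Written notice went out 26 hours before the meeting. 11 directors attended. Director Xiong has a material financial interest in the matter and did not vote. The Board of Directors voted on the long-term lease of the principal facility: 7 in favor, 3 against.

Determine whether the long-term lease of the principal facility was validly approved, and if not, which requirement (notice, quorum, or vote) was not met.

Valid — all requirements satisfied.

Notice: 26 hours given; 24 required (26 ≥ 24). Satisfied.
Quorum: 11 present (interested directors count toward quorum); quorum is 10. Satisfied.
Vote: the long-term lease of the principal facility requires two-thirds of the disinterested directors present (11 − 1 = 10). 2/3 of 10 = 6.67, rounded up to 7, so 7 affirmative votes are needed; 7 voted in favor. Satisfied.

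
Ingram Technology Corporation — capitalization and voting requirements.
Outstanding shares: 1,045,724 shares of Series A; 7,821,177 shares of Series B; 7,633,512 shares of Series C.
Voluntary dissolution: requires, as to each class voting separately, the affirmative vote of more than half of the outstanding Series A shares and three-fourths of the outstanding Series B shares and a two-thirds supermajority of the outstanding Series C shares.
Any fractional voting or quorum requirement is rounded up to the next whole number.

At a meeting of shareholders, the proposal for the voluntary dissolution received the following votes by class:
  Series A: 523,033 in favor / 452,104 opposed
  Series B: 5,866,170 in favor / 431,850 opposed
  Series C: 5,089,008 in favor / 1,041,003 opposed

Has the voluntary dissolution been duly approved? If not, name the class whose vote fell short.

Series A: a majority of 1045724 is 522863; 522,863 required, 523,033 in favor — approved.
Series B: 3/4 of 7821177 = 5865882.75, rounded up to 5865883; 5,865,883 required, 5,866,170 in favor — approved.
Series C: 2/3 of 7633512 = 5089008; 5,089,008 required, 5,089,008 in favor — approved.

Approved — every class gave the required vote.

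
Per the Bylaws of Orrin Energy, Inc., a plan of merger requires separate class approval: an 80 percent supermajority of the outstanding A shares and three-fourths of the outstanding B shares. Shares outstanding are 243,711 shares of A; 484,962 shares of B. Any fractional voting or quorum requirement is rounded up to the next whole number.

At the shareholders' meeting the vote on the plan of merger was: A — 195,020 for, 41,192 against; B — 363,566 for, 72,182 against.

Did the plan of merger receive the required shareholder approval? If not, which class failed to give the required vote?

Not approved — the B shares did not give the required vote.

A: 4/5 of 243711 = 194968.80, rounded up to 194969; 194,969 required, 195,020 in favor — approved.
B: 3/4 of 484962 = 363721.50, rounded up to 363722; 363,722 required, 363,566 in favor — not approved.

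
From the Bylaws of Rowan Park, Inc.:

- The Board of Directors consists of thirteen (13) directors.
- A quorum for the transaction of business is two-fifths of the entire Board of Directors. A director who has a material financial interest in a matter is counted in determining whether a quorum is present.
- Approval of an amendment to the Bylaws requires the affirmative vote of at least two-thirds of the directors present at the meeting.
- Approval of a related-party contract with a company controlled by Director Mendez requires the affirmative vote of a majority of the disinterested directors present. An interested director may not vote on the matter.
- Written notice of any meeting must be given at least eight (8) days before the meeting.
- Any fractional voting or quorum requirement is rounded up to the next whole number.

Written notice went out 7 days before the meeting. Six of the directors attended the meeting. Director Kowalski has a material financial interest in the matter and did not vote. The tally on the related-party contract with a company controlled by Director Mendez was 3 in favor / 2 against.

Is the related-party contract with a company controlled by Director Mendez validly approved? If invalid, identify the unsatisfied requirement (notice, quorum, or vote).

Notice: 7 days given; 8 required (7 < 8). Not satisfied.
Quorum: 6 present (interested directors count toward quorum); quorum is 6. Satisfied.
Vote: the related-party contract with a company controlled by Director Mendez requires a majority of the disinterested directors present (6 − 1 = 5). A majority of 5 is 3, so 3 affirmative votes are needed; 3 voted in favor. Satisfied.

Invalid — notice requirement not satisfied.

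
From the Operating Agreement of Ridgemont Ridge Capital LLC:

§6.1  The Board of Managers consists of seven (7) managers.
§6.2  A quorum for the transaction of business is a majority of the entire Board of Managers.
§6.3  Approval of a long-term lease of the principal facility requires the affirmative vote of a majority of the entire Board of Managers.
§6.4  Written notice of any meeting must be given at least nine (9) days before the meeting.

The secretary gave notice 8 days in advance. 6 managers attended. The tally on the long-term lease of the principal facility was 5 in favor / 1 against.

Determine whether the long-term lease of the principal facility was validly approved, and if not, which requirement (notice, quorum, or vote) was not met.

Notice: 8 days given; 9 required (8 < 9). Not satisfied.
Quorum: 6 present; quorum is 4. Satisfied.
Vote: the long-term lease of the principal facility requires a majority of the entire Board of Managers (7). A majority of 7 is 4, so 4 affirmative votes are needed; 5 voted in favor. Satisfied.

Invalid — notice requirement not satisfied.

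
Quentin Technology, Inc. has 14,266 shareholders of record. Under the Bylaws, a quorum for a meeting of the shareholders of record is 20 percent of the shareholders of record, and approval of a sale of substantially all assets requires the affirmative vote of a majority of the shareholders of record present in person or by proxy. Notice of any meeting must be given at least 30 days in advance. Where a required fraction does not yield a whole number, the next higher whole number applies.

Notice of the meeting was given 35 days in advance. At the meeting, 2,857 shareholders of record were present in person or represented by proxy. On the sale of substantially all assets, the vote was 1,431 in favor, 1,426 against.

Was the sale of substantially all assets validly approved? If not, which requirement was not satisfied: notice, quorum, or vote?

Notice: 35 days given; 30 required. Satisfied.
Quorum: 20% of 14,266 = 2,853.20, rounded up to 2,854; 2,857 present. Satisfied.
Vote: requires a majority of those present (2,857); a majority of 2857 is 1429, so 1,429 needed; 1,431 in favor. Satisfied.

Valid — all requirements satisfied.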